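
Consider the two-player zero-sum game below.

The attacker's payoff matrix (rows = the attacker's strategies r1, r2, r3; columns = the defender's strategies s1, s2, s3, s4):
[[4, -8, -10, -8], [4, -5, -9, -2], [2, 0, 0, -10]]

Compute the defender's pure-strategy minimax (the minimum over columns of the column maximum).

-2

The worst case (largest entry) in each column is s1: 4, s2: 0, s3: 0, s4: -2.
The best (smallest) of these is -2.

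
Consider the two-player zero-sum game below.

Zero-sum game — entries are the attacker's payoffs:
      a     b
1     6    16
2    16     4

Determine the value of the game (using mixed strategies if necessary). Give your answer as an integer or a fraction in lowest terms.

Row minima are 6 and 4, so the attacker's maximin is 6; column maxima are 16 and 16, so the defender's minimax is 16. These differ, so the equilibrium is in mixed strategies.
Let the attacker play 1 with probability p. The defender is indifferent when 6p + 16(1−p) = 16p + 4(1−p), giving p = 6/11.
Let the defender play a with probability q. The attacker is indifferent when 6q + 16(1−q) = 16q + 4(1−q), giving q = 6/11.
The value is 6·(6/11) + (16)·(5/11) = 116/11.

116/11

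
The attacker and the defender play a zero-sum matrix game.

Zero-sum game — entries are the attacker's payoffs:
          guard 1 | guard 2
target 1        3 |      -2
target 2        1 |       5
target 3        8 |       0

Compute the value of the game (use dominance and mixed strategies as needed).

10/3

Row target 1 is strictly dominated by row target 3, so the attacker never plays it.
The remaining 2×2 game on (target 2, target 3) × (guard 1, guard 2) has no saddle point. Let the attacker play target 2 with probability p; indifference gives p + 8(1−p) = 5p, so p = 2/3.
Similarly the defender's optimal q on guard 1 is 5/12, and the value is 1·(5/12) + (5)·(7/12) = 10/3.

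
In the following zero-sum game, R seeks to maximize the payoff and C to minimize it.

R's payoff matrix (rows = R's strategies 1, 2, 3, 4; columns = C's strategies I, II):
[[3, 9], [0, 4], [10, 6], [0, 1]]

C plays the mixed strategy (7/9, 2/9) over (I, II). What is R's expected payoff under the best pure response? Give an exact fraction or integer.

82/9

1: (3)·(7/9) + (9)·(2/9) = 13/3.
2: (0)·(7/9) + (4)·(2/9) = 8/9.
3: (10)·(7/9) + (6)·(2/9) = 82/9.
4: (0)·(7/9) + (1)·(2/9) = 2/9.
The best pure response is 3 with expected payoff 82/9.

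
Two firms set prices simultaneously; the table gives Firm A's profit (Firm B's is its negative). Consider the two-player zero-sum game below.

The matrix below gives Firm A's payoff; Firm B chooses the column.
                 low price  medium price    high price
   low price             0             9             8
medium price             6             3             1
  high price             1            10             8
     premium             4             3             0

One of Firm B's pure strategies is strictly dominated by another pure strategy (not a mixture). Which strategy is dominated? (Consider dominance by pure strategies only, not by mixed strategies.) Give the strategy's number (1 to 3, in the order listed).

2

Firm B prefers columns that give Firm A less. Compare medium price with high price: 8 < 9, 1 < 3, 8 < 10, 0 < 3.
So high price strictly dominates medium price for Firm B; medium price is strictly dominated.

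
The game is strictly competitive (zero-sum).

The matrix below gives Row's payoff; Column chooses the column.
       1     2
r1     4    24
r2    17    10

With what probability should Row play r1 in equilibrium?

7/27

Row minima are 4 and 10, so Row's maximin is 10; column maxima are 17 and 24, so Column's minimax is 17. These differ, so the equilibrium is in mixed strategies.
Let Row play r1 with probability p. Column is indifferent when 4p + 17(1−p) = 24p + 10(1−p), giving p = 7/27.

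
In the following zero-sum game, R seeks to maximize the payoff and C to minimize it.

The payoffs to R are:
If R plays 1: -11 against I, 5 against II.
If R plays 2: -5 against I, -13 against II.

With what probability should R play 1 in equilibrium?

Row minima are -11 and -13, so R's maximin is -11; column maxima are -5 and 5, so C's minimax is -5. These differ, so the equilibrium is in mixed strategies.
Let R play 1 with probability p. C is indifferent when −11p − 5(1−p) = 5p − 13(1−p), giving p = 1/3.

1/3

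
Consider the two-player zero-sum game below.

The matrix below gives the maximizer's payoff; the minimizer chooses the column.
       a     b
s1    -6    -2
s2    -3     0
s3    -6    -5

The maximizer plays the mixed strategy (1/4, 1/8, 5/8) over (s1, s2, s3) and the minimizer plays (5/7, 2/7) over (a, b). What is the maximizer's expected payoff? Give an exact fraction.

-283/56

Against (5/7, 2/7), each row's expected payoff is s1: -34/7; s2: -15/7; s3: -40/7.
Taking the (1/4, 1/8, 5/8)-weighted average: (1/4)·(-34/7) + (1/8)·(-15/7) + (5/8)·(-40/7) = -283/56.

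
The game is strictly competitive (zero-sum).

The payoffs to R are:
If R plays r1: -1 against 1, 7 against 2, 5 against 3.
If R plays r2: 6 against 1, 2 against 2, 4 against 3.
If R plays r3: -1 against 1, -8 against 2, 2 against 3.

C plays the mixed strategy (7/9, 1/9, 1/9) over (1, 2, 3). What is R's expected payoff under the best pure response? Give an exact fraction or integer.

16/3

r1: (-1)·(7/9) + (7)·(1/9) + (5)·(1/9) = 5/9.
r2: (6)·(7/9) + (2)·(1/9) + (4)·(1/9) = 16/3.
r3: (-1)·(7/9) + (-8)·(1/9) + (2)·(1/9) = -13/9.
The best pure response is r2 with expected payoff 16/3.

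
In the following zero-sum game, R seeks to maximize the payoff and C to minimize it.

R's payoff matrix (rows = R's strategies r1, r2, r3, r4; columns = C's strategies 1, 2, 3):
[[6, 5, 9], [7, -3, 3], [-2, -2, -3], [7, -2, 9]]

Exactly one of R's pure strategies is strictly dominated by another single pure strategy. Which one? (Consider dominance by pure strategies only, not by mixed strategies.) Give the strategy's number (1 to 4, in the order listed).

3

Compare r3 with r1: 6 > -2, 5 > -2, 9 > -3.
So r1 strictly dominates r3 for R; r3 is strictly dominated.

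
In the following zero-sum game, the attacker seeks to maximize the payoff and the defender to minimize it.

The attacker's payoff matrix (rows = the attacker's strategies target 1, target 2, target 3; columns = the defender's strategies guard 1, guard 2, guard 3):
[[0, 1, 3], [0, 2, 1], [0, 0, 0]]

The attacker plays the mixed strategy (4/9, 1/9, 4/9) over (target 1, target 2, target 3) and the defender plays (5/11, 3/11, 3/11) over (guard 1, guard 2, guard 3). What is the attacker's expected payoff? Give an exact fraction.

Against (5/11, 3/11, 3/11), each row's expected payoff is target 1: 12/11; target 2: 9/11; target 3: 0.
Taking the (4/9, 1/9, 4/9)-weighted average: (4/9)·(12/11) + (1/9)·(9/11) + (4/9)·(0) = 19/33.

19/33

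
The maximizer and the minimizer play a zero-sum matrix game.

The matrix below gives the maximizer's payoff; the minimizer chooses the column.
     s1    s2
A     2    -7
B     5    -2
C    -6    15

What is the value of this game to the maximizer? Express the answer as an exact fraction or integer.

9/4

Row A is strictly dominated by row B, so the maximizer never plays it.
The remaining 2×2 game on (B, C) × (s1, s2) has no saddle point. Let the maximizer play B with probability p; indifference gives 5p − 6(1−p) = −2p + 15(1−p), so p = 3/4.
Similarly the minimizer's optimal q on s1 is 17/28, and the value is 5·(17/28) + (-2)·(11/28) = 9/4.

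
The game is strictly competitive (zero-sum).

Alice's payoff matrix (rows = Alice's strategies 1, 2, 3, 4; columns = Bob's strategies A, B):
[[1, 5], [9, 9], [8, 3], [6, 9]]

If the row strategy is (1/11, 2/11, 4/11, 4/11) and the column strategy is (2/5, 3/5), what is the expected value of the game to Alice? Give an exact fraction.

Against (2/5, 3/5), each row's expected payoff is 1: 17/5; 2: 9; 3: 5; 4: 39/5.
Taking the (1/11, 2/11, 4/11, 4/11)-weighted average: (1/11)·(17/5) + (2/11)·(9) + (4/11)·(5) + (4/11)·(39/5) = 33/5.

33/5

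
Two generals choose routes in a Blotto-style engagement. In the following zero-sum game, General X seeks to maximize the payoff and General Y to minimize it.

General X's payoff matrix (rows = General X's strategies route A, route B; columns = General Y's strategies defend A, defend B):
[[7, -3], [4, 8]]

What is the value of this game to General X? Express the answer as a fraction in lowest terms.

34/7

Row minima are -3 and 4, so General X's maximin is 4; column maxima are 7 and 8, so General Y's minimax is 7. These differ, so the equilibrium is in mixed strategies.
Let General X play route A with probability p. General Y is indifferent when 7p + 4(1−p) = −3p + 8(1−p), giving p = 2/7.
Let General Y play defend A with probability q. General X is indifferent when 7q − 3(1−q) = 4q + 8(1−q), giving q = 11/14.
The value is 7·(11/14) + (-3)·(3/14) = 34/7.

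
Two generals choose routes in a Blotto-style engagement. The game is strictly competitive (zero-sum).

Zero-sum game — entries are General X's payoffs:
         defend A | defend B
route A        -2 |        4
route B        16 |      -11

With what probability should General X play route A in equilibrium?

9/11

Row minima are -2 and -11, so General X's maximin is -2; column maxima are 16 and 4, so General Y's minimax is 4. These differ, so the equilibrium is in mixed strategies.
Let General X play route A with probability p. General Y is indifferent when −2p + 16(1−p) = 4p − 11(1−p), giving p = 9/11.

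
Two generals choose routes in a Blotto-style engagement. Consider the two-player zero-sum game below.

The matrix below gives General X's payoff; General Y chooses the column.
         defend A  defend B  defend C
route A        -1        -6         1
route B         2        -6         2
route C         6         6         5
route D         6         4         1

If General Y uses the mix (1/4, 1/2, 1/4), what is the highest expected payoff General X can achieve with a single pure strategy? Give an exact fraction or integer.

23/4

route A: (-1)·(1/4) + (-6)·(1/2) + (1)·(1/4) = -3.
route B: (2)·(1/4) + (-6)·(1/2) + (2)·(1/4) = -2.
route C: (6)·(1/4) + (6)·(1/2) + (5)·(1/4) = 23/4.
route D: (6)·(1/4) + (4)·(1/2) + (1)·(1/4) = 15/4.
The best pure response is route C with expected payoff 23/4.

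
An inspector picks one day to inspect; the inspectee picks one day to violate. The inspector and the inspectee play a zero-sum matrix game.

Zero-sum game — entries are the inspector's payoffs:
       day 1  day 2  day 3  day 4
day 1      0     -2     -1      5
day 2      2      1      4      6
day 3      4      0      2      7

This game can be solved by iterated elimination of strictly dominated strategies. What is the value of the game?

1

Column day 1 is strictly dominated by day 2 for the inspectee (-2<0, 1<2, 0<4); eliminate day 1.
Column day 4 is strictly dominated by day 2 for the inspectee (-2<5, 1<6, 0<7); eliminate day 4.
Row day 3 is strictly dominated by row day 2 (1>0, 4>2); eliminate day 3.
Column day 3 is strictly dominated by day 2 for the inspectee (-2<-1, 1<4); eliminate day 3.
Row day 1 is strictly dominated by row day 2 (1>-2); eliminate day 1.
Only (day 2, day 2) remains, with payoff 1.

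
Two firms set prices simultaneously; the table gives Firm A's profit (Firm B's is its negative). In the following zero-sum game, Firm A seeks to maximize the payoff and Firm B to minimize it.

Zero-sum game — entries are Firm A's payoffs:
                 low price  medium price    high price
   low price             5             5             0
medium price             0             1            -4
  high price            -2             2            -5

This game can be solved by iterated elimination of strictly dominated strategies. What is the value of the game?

Column low price is strictly dominated by high price for Firm B (0<5, -4<0, -5<-2); eliminate low price.
Column medium price is strictly dominated by high price for Firm B (0<5, -4<1, -5<2); eliminate medium price.
Row medium price is strictly dominated by row low price (0>-4); eliminate medium price.
Row high price is strictly dominated by row low price (0>-5); eliminate high price.
Only (low price, high price) remains, with payoff 0.

0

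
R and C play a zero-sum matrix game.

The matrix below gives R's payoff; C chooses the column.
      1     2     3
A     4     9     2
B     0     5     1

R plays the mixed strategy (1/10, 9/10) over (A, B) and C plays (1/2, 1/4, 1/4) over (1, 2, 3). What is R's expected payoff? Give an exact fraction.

Against (1/2, 1/4, 1/4), each row's expected payoff is A: 19/4; B: 3/2.
Taking the (1/10, 9/10)-weighted average: (1/10)·(19/4) + (9/10)·(3/2) = 73/40.

73/40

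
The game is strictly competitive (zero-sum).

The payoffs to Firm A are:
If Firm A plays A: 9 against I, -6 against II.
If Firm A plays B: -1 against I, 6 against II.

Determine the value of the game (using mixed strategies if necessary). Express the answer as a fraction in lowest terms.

Row minima are -6 and -1, so Firm A's maximin is -1; column maxima are 9 and 6, so Firm B's minimax is 6. These differ, so the equilibrium is in mixed strategies.
Let Firm A play A with probability p. Firm B is indifferent when 9p − (1−p) = −6p + 6(1−p), giving p = 7/22.
Let Firm B play I with probability q. Firm A is indifferent when 9q − 6(1−q) = −q + 6(1−q), giving q = 6/11.
The value is 9·(6/11) + (-6)·(5/11) = 24/11.

24/11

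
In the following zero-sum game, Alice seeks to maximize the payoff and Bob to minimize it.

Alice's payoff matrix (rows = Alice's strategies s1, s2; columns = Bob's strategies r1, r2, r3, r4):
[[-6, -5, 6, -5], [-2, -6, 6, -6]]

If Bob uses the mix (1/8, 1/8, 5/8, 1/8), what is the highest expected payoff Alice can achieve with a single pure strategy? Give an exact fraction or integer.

s1: (-6)·(1/8) + (-5)·(1/8) + (6)·(5/8) + (-5)·(1/8) = 7/4.
s2: (-2)·(1/8) + (-6)·(1/8) + (6)·(5/8) + (-6)·(1/8) = 2.
The best pure response is s2 with expected payoff 2.

2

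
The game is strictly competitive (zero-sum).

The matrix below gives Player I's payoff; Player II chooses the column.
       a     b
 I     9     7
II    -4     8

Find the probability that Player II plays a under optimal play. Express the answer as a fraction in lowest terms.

1/14

Row minima are 7 and -4, so Player I's maximin is 7; column maxima are 9 and 8, so Player II's minimax is 8. These differ, so the equilibrium is in mixed strategies.
Let Player II play a with probability q. Player I is indifferent when 9q + 7(1−q) = −4q + 8(1−q), giving q = 1/14.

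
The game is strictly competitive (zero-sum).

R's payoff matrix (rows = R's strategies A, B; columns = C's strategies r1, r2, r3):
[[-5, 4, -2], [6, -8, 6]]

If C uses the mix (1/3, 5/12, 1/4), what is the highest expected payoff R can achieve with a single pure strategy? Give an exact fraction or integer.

A: (-5)·(1/3) + (4)·(5/12) + (-2)·(1/4) = -1/2.
B: (6)·(1/3) + (-8)·(5/12) + (6)·(1/4) = 1/6.
The best pure response is B with expected payoff 1/6.

1/6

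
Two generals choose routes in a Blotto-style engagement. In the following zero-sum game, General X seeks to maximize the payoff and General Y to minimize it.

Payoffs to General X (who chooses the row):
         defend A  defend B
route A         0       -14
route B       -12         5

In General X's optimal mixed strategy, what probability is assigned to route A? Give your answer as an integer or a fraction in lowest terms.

Row minima are -14 and -12, so General X's maximin is -12; column maxima are 0 and 5, so General Y's minimax is 0. These differ, so the equilibrium is in mixed strategies.
Let General X play route A with probability p. General Y is indifferent when −12(1−p) = −14p + 5(1−p), giving p = 17/31.

17/31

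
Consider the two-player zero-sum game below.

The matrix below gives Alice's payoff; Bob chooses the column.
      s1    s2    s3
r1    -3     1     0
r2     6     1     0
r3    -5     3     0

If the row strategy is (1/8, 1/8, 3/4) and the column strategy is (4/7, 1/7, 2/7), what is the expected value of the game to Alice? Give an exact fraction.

-11/7

Against (4/7, 1/7, 2/7), each row's expected payoff is r1: -11/7; r2: 25/7; r3: -17/7.
Taking the (1/8, 1/8, 3/4)-weighted average: (1/8)·(-11/7) + (1/8)·(25/7) + (3/4)·(-17/7) = -11/7.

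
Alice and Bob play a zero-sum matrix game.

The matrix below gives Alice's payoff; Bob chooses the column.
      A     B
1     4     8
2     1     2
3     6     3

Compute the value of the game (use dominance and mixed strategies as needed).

36/7

Row 2 is strictly dominated by row 1, so Alice never plays it.
The remaining 2×2 game on (1, 3) × (A, B) has no saddle point. Let Alice play 1 with probability p; indifference gives 4p + 6(1−p) = 8p + 3(1−p), so p = 3/7.
Similarly Bob's optimal q on A is 5/7, and the value is 4·(5/7) + (8)·(2/7) = 36/7.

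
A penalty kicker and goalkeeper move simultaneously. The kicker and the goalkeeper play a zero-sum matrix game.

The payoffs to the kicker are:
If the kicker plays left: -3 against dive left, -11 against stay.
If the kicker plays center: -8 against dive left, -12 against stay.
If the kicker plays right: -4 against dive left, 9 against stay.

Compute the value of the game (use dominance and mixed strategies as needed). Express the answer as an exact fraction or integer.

-71/21

Row center is strictly dominated by row left, so the kicker never plays it.
The remaining 2×2 game on (left, right) × (dive left, stay) has no saddle point. Let the kicker play left with probability p; indifference gives −3p − 4(1−p) = −11p + 9(1−p), so p = 13/21.
Similarly the goalkeeper's optimal q on dive left is 20/21, and the value is -3·(20/21) + (-11)·(1/21) = -71/21.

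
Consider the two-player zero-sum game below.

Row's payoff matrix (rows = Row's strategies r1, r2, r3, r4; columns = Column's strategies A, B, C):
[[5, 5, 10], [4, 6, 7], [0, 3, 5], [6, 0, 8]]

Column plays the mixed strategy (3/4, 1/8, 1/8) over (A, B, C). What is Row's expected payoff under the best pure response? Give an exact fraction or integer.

r1: (5)·(3/4) + (5)·(1/8) + (10)·(1/8) = 45/8.
r2: (4)·(3/4) + (6)·(1/8) + (7)·(1/8) = 37/8.
r3: (0)·(3/4) + (3)·(1/8) + (5)·(1/8) = 1.
r4: (6)·(3/4) + (0)·(1/8) + (8)·(1/8) = 11/2.
The best pure response is r1 with expected payoff 45/8.

45/8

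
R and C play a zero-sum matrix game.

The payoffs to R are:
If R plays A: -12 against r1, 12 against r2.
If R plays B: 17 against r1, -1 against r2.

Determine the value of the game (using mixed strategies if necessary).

Row minima are -12 and -1, so R's maximin is -1; column maxima are 17 and 12, so C's minimax is 12. These differ, so the equilibrium is in mixed strategies.
Let R play A with probability p. C is indifferent when −12p + 17(1−p) = 12p − (1−p), giving p = 3/7.
Let C play r1 with probability q. R is indifferent when −12q + 12(1−q) = 17q − (1−q), giving q = 13/42.
The value is -12·(13/42) + (12)·(29/42) = 32/7.

32/7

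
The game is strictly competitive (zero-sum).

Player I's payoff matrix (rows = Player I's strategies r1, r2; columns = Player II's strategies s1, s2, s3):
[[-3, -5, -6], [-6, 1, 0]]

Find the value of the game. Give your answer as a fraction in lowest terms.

-4

Column s2 is strictly dominated by s3 for Player II (it gives Player I more in every row).
The remaining 2×2 game on (r1, r2) × (s1, s3) has no saddle point. Let Player I play r1 with probability p; indifference gives −3p − 6(1−p) = −6p, so p = 2/3.
Similarly Player II's optimal q on s1 is 2/3, and the value is -3·(2/3) + (-6)·(1/3) = -4.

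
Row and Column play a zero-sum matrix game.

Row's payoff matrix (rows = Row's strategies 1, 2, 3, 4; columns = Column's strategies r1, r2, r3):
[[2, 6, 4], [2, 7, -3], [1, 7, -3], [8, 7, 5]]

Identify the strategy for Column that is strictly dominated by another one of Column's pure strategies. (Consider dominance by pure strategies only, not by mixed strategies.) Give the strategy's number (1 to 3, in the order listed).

Column prefers columns that give Row less. Compare r2 with r3: 4 < 6, -3 < 7, -3 < 7, 5 < 7.
So r3 strictly dominates r2 for Column; r2 is strictly dominated.

2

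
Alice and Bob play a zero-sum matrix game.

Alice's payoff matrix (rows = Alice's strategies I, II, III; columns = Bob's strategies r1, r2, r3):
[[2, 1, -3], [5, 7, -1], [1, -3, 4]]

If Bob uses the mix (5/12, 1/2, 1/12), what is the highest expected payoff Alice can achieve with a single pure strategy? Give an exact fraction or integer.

11/2

I: (2)·(5/12) + (1)·(1/2) + (-3)·(1/12) = 13/12.
II: (5)·(5/12) + (7)·(1/2) + (-1)·(1/12) = 11/2.
III: (1)·(5/12) + (-3)·(1/2) + (4)·(1/12) = -3/4.
The best pure response is II with expected payoff 11/2.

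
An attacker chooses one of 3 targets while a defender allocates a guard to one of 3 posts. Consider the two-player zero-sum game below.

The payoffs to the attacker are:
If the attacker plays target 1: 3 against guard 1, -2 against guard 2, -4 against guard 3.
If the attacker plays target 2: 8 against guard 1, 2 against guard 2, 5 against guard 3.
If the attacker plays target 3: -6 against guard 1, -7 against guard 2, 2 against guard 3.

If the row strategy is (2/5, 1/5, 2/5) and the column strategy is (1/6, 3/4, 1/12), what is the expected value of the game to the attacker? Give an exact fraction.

Against (1/6, 3/4, 1/12), each row's expected payoff is target 1: -4/3; target 2: 13/4; target 3: -73/12.
Taking the (2/5, 1/5, 2/5)-weighted average: (2/5)·(-4/3) + (1/5)·(13/4) + (2/5)·(-73/12) = -139/60.

-139/60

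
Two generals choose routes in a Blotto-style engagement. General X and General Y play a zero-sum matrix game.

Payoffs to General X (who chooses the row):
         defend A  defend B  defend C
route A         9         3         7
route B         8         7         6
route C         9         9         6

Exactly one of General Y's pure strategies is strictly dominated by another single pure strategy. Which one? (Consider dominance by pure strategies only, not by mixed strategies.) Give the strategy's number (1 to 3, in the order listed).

General Y prefers columns that give General X less. Compare defend A with defend C: 7 < 9, 6 < 8, 6 < 9.
So defend C strictly dominates defend A for General Y; defend A is strictly dominated.

1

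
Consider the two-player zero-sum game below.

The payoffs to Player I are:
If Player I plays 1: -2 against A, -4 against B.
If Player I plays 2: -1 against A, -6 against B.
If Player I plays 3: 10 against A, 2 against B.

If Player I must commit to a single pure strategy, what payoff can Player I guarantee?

2

The worst-case payoff for each row is 1: -4, 2: -6, 3: 2.
The best of these is 2.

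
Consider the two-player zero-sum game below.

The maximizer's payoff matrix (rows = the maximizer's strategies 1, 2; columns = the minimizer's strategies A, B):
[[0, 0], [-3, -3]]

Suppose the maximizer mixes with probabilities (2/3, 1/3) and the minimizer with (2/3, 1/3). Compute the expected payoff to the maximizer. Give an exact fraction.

-1

Against (2/3, 1/3), each row's expected payoff is 1: 0; 2: -3.
Taking the (2/3, 1/3)-weighted average: (2/3)·(0) + (1/3)·(-3) = -1.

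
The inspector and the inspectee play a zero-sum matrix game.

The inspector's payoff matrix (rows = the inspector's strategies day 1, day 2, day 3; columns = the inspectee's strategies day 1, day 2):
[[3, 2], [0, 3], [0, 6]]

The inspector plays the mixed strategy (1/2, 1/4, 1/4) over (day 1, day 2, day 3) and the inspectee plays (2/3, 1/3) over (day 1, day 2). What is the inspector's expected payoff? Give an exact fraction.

Against (2/3, 1/3), each row's expected payoff is day 1: 8/3; day 2: 1; day 3: 2.
Taking the (1/2, 1/4, 1/4)-weighted average: (1/2)·(8/3) + (1/4)·(1) + (1/4)·(2) = 25/12.

25/12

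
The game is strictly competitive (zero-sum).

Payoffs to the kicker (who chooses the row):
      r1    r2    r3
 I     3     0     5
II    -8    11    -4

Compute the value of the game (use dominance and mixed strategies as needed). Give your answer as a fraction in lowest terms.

Column r3 is strictly dominated by r1 for the goalkeeper (it gives the kicker more in every row).
The remaining 2×2 game on (I, II) × (r1, r2) has no saddle point. Let the kicker play I with probability p; indifference gives 3p − 8(1−p) = 11(1−p), so p = 19/22.
Similarly the goalkeeper's optimal q on r1 is 1/2, and the value is 3·(1/2) + (0)·(1/2) = 3/2.

3/2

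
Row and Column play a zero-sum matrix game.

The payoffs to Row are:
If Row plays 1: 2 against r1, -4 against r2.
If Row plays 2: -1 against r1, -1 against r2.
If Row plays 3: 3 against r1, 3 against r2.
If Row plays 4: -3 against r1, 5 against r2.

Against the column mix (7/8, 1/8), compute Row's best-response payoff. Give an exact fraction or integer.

3

1: (2)·(7/8) + (-4)·(1/8) = 5/4.
2: (-1)·(7/8) + (-1)·(1/8) = -1.
3: (3)·(7/8) + (3)·(1/8) = 3.
4: (-3)·(7/8) + (5)·(1/8) = -2.
The best pure response is 3 with expected payoff 3.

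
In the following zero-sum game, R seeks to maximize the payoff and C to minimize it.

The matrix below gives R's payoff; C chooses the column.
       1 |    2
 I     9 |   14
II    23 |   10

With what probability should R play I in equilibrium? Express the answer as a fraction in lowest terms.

Row minima are 9 and 10, so R's maximin is 10; column maxima are 23 and 14, so C's minimax is 14. These differ, so the equilibrium is in mixed strategies.
Let R play I with probability p. C is indifferent when 9p + 23(1−p) = 14p + 10(1−p), giving p = 13/18.

13/18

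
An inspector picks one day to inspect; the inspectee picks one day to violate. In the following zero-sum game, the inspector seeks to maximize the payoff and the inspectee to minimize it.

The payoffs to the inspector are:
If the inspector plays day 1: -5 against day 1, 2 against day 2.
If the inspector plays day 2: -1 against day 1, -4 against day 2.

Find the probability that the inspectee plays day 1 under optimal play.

3/5

Row minima are -5 and -4, so the inspector's maximin is -4; column maxima are -1 and 2, so the inspectee's minimax is -1. These differ, so the equilibrium is in mixed strategies.
Let the inspectee play day 1 with probability q. The inspector is indifferent when −5q + 2(1−q) = −q − 4(1−q), giving q = 3/5.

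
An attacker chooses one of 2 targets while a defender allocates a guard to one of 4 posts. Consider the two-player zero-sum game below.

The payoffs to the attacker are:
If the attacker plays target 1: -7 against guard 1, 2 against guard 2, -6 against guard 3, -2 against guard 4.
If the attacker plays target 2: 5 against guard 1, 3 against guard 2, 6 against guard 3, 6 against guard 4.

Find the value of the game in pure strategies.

3

Row minima: -7, 3 → the attacker's maximin is 3.
Column maxima: 5, 3, 6, 6 → the defender's minimax is 3.
They coincide at (target 2, guard 2), so the value is 3.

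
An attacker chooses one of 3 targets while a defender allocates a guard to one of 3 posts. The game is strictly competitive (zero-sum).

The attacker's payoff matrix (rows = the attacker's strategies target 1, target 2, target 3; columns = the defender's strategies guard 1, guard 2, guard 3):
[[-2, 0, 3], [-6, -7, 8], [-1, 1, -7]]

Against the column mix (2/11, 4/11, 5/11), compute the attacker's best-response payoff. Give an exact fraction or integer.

target 1: (-2)·(2/11) + (0)·(4/11) + (3)·(5/11) = 1.
target 2: (-6)·(2/11) + (-7)·(4/11) + (8)·(5/11) = 0.
target 3: (-1)·(2/11) + (1)·(4/11) + (-7)·(5/11) = -3.
The best pure response is target 1 with expected payoff 1.

1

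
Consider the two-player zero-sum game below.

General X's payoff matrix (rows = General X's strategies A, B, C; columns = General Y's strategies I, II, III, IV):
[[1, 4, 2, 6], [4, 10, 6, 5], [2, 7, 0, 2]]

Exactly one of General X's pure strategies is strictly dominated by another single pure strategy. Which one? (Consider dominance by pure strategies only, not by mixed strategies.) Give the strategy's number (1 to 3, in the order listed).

Compare C with B: 4 > 2, 10 > 7, 6 > 0, 5 > 2.
So B strictly dominates C for General X; C is strictly dominated.

3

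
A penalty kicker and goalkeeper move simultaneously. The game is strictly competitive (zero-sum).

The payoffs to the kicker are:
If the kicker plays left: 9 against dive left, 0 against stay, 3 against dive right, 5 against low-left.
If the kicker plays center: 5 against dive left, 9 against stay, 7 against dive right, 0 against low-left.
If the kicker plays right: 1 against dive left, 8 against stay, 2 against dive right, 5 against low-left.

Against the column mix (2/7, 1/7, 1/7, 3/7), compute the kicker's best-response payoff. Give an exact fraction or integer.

36/7

left: (9)·(2/7) + (0)·(1/7) + (3)·(1/7) + (5)·(3/7) = 36/7.
center: (5)·(2/7) + (9)·(1/7) + (7)·(1/7) + (0)·(3/7) = 26/7.
right: (1)·(2/7) + (8)·(1/7) + (2)·(1/7) + (5)·(3/7) = 27/7.
The best pure response is left with expected payoff 36/7.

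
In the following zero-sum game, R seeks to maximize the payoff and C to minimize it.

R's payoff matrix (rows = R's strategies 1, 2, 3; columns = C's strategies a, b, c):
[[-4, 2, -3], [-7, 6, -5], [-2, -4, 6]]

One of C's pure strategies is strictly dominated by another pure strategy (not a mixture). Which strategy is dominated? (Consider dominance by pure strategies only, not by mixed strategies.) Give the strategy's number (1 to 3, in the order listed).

C prefers columns that give R less. Compare c with a: -4 < -3, -7 < -5, -2 < 6.
So a strictly dominates c for C; c is strictly dominated.

3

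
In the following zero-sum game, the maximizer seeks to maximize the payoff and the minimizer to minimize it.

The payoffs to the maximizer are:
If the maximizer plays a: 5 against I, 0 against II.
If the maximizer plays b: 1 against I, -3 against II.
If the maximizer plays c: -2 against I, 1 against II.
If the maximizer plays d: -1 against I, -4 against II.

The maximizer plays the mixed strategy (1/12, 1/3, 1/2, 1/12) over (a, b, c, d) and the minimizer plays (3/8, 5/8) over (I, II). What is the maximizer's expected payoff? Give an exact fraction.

-31/48

Against (3/8, 5/8), each row's expected payoff is a: 15/8; b: -3/2; c: -1/8; d: -23/8.
Taking the (1/12, 1/3, 1/2, 1/12)-weighted average: (1/12)·(15/8) + (1/3)·(-3/2) + (1/2)·(-1/8) + (1/12)·(-23/8) = -31/48.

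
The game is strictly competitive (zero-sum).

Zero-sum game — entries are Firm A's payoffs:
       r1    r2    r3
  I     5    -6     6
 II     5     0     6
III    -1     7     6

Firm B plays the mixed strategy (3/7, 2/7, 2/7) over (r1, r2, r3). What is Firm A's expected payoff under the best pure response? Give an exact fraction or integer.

27/7

I: (5)·(3/7) + (-6)·(2/7) + (6)·(2/7) = 15/7.
II: (5)·(3/7) + (0)·(2/7) + (6)·(2/7) = 27/7.
III: (-1)·(3/7) + (7)·(2/7) + (6)·(2/7) = 23/7.
The best pure response is II with expected payoff 27/7.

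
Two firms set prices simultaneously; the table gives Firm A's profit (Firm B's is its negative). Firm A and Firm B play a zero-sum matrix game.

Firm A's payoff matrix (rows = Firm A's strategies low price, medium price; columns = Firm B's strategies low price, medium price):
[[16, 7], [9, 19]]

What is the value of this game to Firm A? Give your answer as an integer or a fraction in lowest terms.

Row minima are 7 and 9, so Firm A's maximin is 9; column maxima are 16 and 19, so Firm B's minimax is 16. These differ, so the equilibrium is in mixed strategies.
Let Firm A play low price with probability p. Firm B is indifferent when 16p + 9(1−p) = 7p + 19(1−p), giving p = 10/19.
Let Firm B play low price with probability q. Firm A is indifferent when 16q + 7(1−q) = 9q + 19(1−q), giving q = 12/19.
The value is 16·(12/19) + (7)·(7/19) = 241/19.

241/19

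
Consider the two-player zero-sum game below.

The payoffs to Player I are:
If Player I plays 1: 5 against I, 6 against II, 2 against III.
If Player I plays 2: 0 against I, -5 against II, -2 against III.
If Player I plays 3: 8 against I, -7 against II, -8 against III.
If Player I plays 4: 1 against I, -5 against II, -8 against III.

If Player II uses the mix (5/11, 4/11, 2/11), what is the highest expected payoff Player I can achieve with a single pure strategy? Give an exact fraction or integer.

1: (5)·(5/11) + (6)·(4/11) + (2)·(2/11) = 53/11.
2: (0)·(5/11) + (-5)·(4/11) + (-2)·(2/11) = -24/11.
3: (8)·(5/11) + (-7)·(4/11) + (-8)·(2/11) = -4/11.
4: (1)·(5/11) + (-5)·(4/11) + (-8)·(2/11) = -31/11.
The best pure response is 1 with expected payoff 53/11.

53/11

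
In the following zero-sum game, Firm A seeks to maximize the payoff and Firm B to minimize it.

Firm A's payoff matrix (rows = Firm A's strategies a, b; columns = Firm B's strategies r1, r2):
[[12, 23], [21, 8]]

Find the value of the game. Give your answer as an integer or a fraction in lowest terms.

129/8

Row minima are 12 and 8, so Firm A's maximin is 12; column maxima are 21 and 23, so Firm B's minimax is 21. These differ, so the equilibrium is in mixed strategies.
Let Firm A play a with probability p. Firm B is indifferent when 12p + 21(1−p) = 23p + 8(1−p), giving p = 13/24.
Let Firm B play r1 with probability q. Firm A is indifferent when 12q + 23(1−q) = 21q + 8(1−q), giving q = 5/8.
The value is 12·(5/8) + (23)·(3/8) = 129/8.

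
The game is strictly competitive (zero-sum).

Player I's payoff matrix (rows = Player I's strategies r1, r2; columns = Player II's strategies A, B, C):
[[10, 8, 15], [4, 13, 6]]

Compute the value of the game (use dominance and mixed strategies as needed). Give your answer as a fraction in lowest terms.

98/11

Column C is strictly dominated by A for Player II (it gives Player I more in every row).
The remaining 2×2 game on (r1, r2) × (A, B) has no saddle point. Let Player I play r1 with probability p; indifference gives 10p + 4(1−p) = 8p + 13(1−p), so p = 9/11.
Similarly Player II's optimal q on A is 5/11, and the value is 10·(5/11) + (8)·(6/11) = 98/11.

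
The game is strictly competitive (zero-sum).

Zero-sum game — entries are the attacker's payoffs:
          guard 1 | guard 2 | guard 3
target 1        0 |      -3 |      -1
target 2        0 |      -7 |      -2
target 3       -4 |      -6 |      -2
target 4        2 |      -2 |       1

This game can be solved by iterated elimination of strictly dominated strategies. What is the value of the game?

-2

Row target 3 is strictly dominated by row target 1 (0>-4, -3>-6, -1>-2); eliminate target 3.
Column guard 3 is strictly dominated by guard 2 for the defender (-3<-1, -7<-2, -2<1); eliminate guard 3.
Column guard 1 is strictly dominated by guard 2 for the defender (-3<0, -7<0, -2<2); eliminate guard 1.
Row target 1 is strictly dominated by row target 4 (-2>-3); eliminate target 1.
Row target 2 is strictly dominated by row target 4 (-2>-7); eliminate target 2.
Only (target 4, guard 2) remains, with payoff -2.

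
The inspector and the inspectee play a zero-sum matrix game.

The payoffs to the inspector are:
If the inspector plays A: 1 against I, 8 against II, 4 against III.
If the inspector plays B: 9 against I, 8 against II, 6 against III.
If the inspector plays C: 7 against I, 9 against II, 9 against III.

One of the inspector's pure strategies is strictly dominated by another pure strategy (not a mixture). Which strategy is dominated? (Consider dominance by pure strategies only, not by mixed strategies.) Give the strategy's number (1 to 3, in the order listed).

Compare A with C: 7 > 1, 9 > 8, 9 > 4.
So C strictly dominates A for the inspector; A is strictly dominated.

1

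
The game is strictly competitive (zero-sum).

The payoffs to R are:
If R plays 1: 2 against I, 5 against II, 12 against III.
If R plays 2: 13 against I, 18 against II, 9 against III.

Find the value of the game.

Column II is strictly dominated by I for C (it gives R more in every row).
The remaining 2×2 game on (1, 2) × (I, III) has no saddle point. Let R play 1 with probability p; indifference gives 2p + 13(1−p) = 12p + 9(1−p), so p = 2/7.
Similarly C's optimal q on I is 3/14, and the value is 2·(3/14) + (12)·(11/14) = 69/7.

69/7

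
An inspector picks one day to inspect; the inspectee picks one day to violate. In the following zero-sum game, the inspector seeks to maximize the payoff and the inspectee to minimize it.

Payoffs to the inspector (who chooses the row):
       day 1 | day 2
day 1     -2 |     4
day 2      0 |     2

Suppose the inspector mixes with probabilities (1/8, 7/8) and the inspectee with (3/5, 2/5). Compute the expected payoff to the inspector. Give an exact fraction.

3/4

Against (3/5, 2/5), each row's expected payoff is day 1: 2/5; day 2: 4/5.
Taking the (1/8, 7/8)-weighted average: (1/8)·(2/5) + (7/8)·(4/5) = 3/4.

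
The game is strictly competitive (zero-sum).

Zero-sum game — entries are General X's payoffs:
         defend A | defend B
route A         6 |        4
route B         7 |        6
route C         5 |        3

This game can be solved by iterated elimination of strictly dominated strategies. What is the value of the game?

Column defend A is strictly dominated by defend B for General Y (4<6, 6<7, 3<5); eliminate defend A.
Row route C is strictly dominated by row route A (4>3); eliminate route C.
Row route A is strictly dominated by row route B (6>4); eliminate route A.
Only (route B, defend B) remains, with payoff 6.

6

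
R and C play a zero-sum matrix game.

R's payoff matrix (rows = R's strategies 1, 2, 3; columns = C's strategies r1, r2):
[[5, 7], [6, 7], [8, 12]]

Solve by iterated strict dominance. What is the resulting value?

Column r2 is strictly dominated by r1 for C (5<7, 6<7, 8<12); eliminate r2.
Row 2 is strictly dominated by row 3 (8>6); eliminate 2.
Row 1 is strictly dominated by row 3 (8>5); eliminate 1.
Only (3, r1) remains, with payoff 8.

8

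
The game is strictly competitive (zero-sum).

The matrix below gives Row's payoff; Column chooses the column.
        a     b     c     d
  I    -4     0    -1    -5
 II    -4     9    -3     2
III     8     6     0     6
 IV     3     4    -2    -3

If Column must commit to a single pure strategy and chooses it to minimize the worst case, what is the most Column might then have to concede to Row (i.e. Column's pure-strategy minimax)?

The worst case (largest entry) in each column is a: 8, b: 9, c: 0, d: 6.
The best (smallest) of these is 0.

0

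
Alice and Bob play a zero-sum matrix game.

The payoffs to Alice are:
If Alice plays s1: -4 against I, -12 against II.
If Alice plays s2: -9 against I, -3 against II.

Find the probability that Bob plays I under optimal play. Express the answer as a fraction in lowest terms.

9/14

Row minima are -12 and -9, so Alice's maximin is -9; column maxima are -4 and -3, so Bob's minimax is -4. These differ, so the equilibrium is in mixed strategies.
Let Bob play I with probability q. Alice is indifferent when −4q − 12(1−q) = −9q − 3(1−q), giving q = 9/14.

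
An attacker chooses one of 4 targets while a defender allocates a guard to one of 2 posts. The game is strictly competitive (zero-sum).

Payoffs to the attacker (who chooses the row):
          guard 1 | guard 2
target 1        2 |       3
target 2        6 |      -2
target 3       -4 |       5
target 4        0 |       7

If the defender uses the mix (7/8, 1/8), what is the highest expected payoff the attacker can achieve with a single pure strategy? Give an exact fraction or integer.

5

target 1: (2)·(7/8) + (3)·(1/8) = 17/8.
target 2: (6)·(7/8) + (-2)·(1/8) = 5.
target 3: (-4)·(7/8) + (5)·(1/8) = -23/8.
target 4: (0)·(7/8) + (7)·(1/8) = 7/8.
The best pure response is target 2 with expected payoff 5.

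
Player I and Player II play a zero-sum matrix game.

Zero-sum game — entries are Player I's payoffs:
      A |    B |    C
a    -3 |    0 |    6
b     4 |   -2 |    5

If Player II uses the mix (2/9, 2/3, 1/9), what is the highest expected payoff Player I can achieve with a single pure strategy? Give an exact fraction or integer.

1/9

a: (-3)·(2/9) + (0)·(2/3) + (6)·(1/9) = 0.
b: (4)·(2/9) + (-2)·(2/3) + (5)·(1/9) = 1/9.
The best pure response is b with expected payoff 1/9.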